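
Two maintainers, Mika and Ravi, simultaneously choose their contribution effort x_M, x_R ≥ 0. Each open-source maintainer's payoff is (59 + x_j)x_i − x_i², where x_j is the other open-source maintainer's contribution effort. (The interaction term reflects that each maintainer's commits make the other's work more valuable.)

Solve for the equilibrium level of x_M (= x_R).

Mika's payoff is (59 + x_R)x_M − x_M².
∂π/∂x_M = 59 + x_R − 2x_M = 0, so x_M = 29.5 + 0.5x_R.
Setting x_M = x_R in the reaction function: x_M = 29.5 + 0.5x_M, so x_M = 29.5 / 0.5 = 59.

59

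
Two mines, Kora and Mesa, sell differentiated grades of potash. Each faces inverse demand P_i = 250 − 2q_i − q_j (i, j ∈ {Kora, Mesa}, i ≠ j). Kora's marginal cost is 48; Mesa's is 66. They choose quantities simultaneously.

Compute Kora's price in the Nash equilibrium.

131.2

Mine Kora's profit: π = q_{Kora}(250 − 2q_{Kora} − q_{Mesa}) − 48q_{Kora}.
∂π/∂q_{Kora} = 202 − 4q_{Kora} − q_{Mesa} = 0 ⇒ q_{Kora} = 50.5 − 0.25q_{Mesa}.
Similarly q_{Mesa} = 46 − 0.25q_{Kora}.
Plugging q_{Mesa} into Kora's best response: q_{Kora} = 50.5 − 0.25(46 − 0.25q_{Kora}) ⇒ 0.9375q_{Kora} = 39, so q_{Kora} = 41.6.
Then q_{Mesa} = 46 − 0.25·41.6 = 35.6.
P_{Kora} = 250 − 2·41.6 − 35.6 = 131.2.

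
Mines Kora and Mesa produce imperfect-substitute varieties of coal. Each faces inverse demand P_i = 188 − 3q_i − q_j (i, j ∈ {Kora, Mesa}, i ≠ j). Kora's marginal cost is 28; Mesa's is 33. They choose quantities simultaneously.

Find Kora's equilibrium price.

97

Mine Kora's profit: π = q_{Kora}(188 − 3q_{Kora} − q_{Mesa}) − 28q_{Kora}.
∂π/∂q_{Kora} = 160 − 6q_{Kora} − q_{Mesa} = 0 ⇒ q_{Kora} = 80/3 − (1/6)q_{Mesa}.
Similarly q_{Mesa} = 155/6 − (1/6)q_{Kora}.
Plugging q_{Mesa} into Kora's best response: q_{Kora} = 80/3 − (1/6)(155/6 − (1/6)q_{Kora}) ⇒ (35/36)q_{Kora} = 805/36, so q_{Kora} = 23.
Then q_{Mesa} = 155/6 − (1/6)·23 = 22.
P_{Kora} = 188 − 3·23 − 22 = 97.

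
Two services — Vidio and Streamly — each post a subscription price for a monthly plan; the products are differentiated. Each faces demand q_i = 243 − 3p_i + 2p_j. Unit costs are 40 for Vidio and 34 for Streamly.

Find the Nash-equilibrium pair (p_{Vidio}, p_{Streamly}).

89.625, 87.375

Vidio's profit: π = (p_{Vidio} − 40)(243 − 3p_{Vidio} + 2p_{Streamly}).
∂π/∂p_{Vidio} = 363 − 6p_{Vidio} + 2p_{Streamly} = 0 ⇒ p_{Vidio} = 60.5 + (1/3)p_{Streamly}.
Similarly p_{Streamly} = 57.5 + (1/3)p_{Vidio}.
Solving the two reaction functions simultaneously: (1 − (1/3)(1/3))p_{Vidio} = 60.5 + (1/3)·57.5, so (8/9)p_{Vidio} = 239/3 and p_{Vidio} = 89.625.
Then p_{Streamly} = 57.5 + (1/3)·89.625 = 87.375.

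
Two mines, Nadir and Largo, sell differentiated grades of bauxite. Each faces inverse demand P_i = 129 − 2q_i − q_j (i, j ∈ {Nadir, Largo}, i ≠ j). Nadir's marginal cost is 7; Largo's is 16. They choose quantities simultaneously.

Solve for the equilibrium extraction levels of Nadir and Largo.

25, 22

Mine Nadir's profit: π = q_{Nadir}(129 − 2q_{Nadir} − q_{Largo}) − 7q_{Nadir}.
∂π/∂q_{Nadir} = 122 − 4q_{Nadir} − q_{Largo} = 0 ⇒ q_{Nadir} = 30.5 − 0.25q_{Largo}.
Similarly q_{Largo} = 28.25 − 0.25q_{Nadir}.
Substituting the second reaction function into the first: q_{Nadir} = 30.5 − 0.25(28.25 − 0.25q_{Nadir}), which gives 0.9375q_{Nadir} = 23.4375 ⇒ q_{Nadir} = 25.
Then q_{Largo} = 28.25 − 0.25·25 = 22.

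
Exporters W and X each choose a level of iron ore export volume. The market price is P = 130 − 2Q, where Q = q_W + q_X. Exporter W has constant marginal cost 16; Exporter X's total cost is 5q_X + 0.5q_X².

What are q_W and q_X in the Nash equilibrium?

20, 17

Exporter W's profit: π = q_W(130 − 2(q_W + q_X)) − 16q_W.
∂π/∂q_W = 114 − 4q_W − 2q_X = 0, so q_W = 28.5 − 0.5q_X.
For X: ∂π/∂q_X = 125 − 5q_X − 2q_W = 0 ⇒ q_X = 25 − 0.4q_W.
Solving the two reaction functions simultaneously: (1 − (−0.5)(−0.4))q_W = 28.5 − 0.5·25, so 0.8q_W = 16 and q_W = 20.
Then q_X = 25 − 0.4·20 = 17.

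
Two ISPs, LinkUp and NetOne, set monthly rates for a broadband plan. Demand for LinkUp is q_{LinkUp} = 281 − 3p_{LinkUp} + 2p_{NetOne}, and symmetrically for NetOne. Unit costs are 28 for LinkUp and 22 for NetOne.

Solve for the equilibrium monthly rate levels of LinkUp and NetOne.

90.125, 87.875

LinkUp's profit: π = (p_{LinkUp} − 28)(281 − 3p_{LinkUp} + 2p_{NetOne}).
∂π/∂p_{LinkUp} = 365 − 6p_{LinkUp} + 2p_{NetOne} = 0 ⇒ p_{LinkUp} = 365/6 + (1/3)p_{NetOne}.
Similarly p_{NetOne} = 347/6 + (1/3)p_{LinkUp}.
Plugging p_{NetOne} into LinkUp's best response: p_{LinkUp} = 365/6 + (1/3)(347/6 + (1/3)p_{LinkUp}) ⇒ (8/9)p_{LinkUp} = 721/9, so p_{LinkUp} = 90.125.
Then p_{NetOne} = 347/6 + (1/3)·90.125 = 87.875.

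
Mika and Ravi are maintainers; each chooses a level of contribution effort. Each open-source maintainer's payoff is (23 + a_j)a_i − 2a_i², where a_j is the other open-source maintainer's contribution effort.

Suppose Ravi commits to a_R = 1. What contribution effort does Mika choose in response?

Mika's payoff is (23 + a_R)a_M − 2a_M².
∂π/∂a_M = 23 + a_R − 4a_M = 0, so a_M = 5.75 + 0.25a_R.
At a_R = 1: a_M = 5.75 + 0.25·1 = 6.

6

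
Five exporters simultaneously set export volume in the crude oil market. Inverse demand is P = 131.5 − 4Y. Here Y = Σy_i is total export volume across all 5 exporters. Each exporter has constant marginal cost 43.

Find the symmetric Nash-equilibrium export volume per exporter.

3.6875

A representative exporter's profit is π_i = y_i(131.5 − 4Y) − 43y_i, with Y = y_i + Σ_{j≠i} y_j.
First-order condition: 88.5 − 8y_i − 4Σ_{j≠i} y_j = 0.
Imposing symmetry (y_j = y for all j) turns Σ_{j≠i} y_j into 4y, so 88.5 = 24y and y = 3.6875.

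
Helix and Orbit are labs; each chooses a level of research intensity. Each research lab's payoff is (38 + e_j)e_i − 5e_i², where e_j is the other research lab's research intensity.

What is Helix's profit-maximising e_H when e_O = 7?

Helix's payoff is (38 + e_O)e_H − 5e_H².
∂π/∂e_H = 38 + e_O − 10e_H = 0, so e_H = 3.8 + 0.1e_O.
At e_O = 7: e_H = 3.8 + 0.1·7 = 4.5.

4.5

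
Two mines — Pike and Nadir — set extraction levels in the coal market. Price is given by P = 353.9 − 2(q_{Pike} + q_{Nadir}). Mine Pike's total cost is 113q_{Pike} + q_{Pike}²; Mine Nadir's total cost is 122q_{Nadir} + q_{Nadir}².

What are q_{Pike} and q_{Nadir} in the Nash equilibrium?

30.675, 28.425

Mine Pike's profit: π = q_{Pike}(353.9 − 2(q_{Pike} + q_{Nadir})) − 113q_{Pike} − q_{Pike}².
∂π/∂q_{Pike} = 240.9 − 6q_{Pike} − 2q_{Nadir} = 0, so q_{Pike} = 40.15 − (1/3)q_{Nadir}.
By the same steps for Nadir: q_{Nadir} = 38.65 − (1/3)q_{Pike}.
Solving the two reaction functions simultaneously: (1 − (−1/3)(−1/3))q_{Pike} = 40.15 − (1/3)·38.65, so (8/9)q_{Pike} = 409/15 and q_{Pike} = 30.675.
Then q_{Nadir} = 38.65 − (1/3)·30.675 = 28.425.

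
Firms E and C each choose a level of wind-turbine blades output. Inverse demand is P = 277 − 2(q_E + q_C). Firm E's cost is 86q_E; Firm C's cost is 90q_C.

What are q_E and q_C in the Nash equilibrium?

32.5, 30.5

Firm E's profit: π = q_E(277 − 2(q_E + q_C)) − 86q_E.
∂π/∂q_E = 191 − 4q_E − 2q_C = 0, so q_E = 47.75 − 0.5q_C.
By the same steps for C: q_C = 46.75 − 0.5q_E.
Plugging q_C into E's best response: q_E = 47.75 − 0.5(46.75 − 0.5q_E) ⇒ 0.75q_E = 24.375, so q_E = 32.5.
Then q_C = 46.75 − 0.5·32.5 = 30.5.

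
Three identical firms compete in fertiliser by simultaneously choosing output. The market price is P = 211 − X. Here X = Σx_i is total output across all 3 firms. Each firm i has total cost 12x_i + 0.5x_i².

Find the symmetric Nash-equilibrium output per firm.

39.8

A representative firm's profit is π_i = x_i(211 − X) − 12x_i − 0.5x_i², with X = x_i + Σ_{j≠i} x_j.
First-order condition: 199 − 3x_i − Σ_{j≠i} x_j = 0.
Imposing symmetry (x_j = x for all j) turns Σ_{j≠i} x_j into 2x, so 199 = 5x and x = 39.8.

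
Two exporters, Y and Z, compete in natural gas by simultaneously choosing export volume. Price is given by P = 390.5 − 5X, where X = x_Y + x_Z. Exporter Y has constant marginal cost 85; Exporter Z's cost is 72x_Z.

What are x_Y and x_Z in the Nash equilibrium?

Exporter Y's profit: π = x_Y(390.5 − 5(x_Y + x_Z)) − 85x_Y.
∂π/∂x_Y = 305.5 − 10x_Y − 5x_Z = 0, so x_Y = 30.55 − 0.5x_Z.
By the same steps for Z: x_Z = 31.85 − 0.5x_Y.
Plugging x_Z into Y's best response: x_Y = 30.55 − 0.5(31.85 − 0.5x_Y) ⇒ 0.75x_Y = 14.625, so x_Y = 19.5.
Then x_Z = 31.85 − 0.5·19.5 = 22.1.

19.5, 22.1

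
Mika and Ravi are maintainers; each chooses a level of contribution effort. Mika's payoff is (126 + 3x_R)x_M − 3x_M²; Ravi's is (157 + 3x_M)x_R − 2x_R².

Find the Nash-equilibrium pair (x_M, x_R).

65, 88

Expanding Mika's payoff: 126x_M + 3x_Rx_M − 3x_M².
∂π/∂x_M = 126 + 3x_R − 6x_M = 0, so x_M = 21 + 0.5x_R.
Likewise for Ravi: x_R = 39.25 + 0.75x_M.
Plugging x_R into Mika's best response: x_M = 21 + 0.5(39.25 + 0.75x_M) ⇒ 0.625x_M = 40.625, so x_M = 65.
Then x_R = 39.25 + 0.75·65 = 88.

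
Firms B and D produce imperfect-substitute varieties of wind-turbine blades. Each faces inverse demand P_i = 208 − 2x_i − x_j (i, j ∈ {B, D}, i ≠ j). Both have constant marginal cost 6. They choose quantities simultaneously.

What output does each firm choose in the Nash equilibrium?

40.4

Firm B's profit: π = x_B(208 − 2x_B − x_D) − 6x_B.
∂π/∂x_B = 202 − 4x_B − x_D = 0 ⇒ x_B = 50.5 − 0.25x_D.
By symmetry x_D = x_B; substituting into the reaction function, 1.25x_B = 50.5 and x_B = 40.4.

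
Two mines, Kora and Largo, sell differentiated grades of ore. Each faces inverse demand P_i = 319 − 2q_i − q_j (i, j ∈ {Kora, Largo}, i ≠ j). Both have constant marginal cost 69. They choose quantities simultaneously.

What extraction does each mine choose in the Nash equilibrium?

Mine Kora's profit: π = q_{Kora}(319 − 2q_{Kora} − q_{Largo}) − 69q_{Kora}.
∂π/∂q_{Kora} = 250 − 4q_{Kora} − q_{Largo} = 0 ⇒ q_{Kora} = 62.5 − 0.25q_{Largo}.
The game is symmetric, so in equilibrium q_{Largo} = q_{Kora}: the reaction function gives 1.25q_{Kora} = 62.5, hence q_{Kora} = 50.

50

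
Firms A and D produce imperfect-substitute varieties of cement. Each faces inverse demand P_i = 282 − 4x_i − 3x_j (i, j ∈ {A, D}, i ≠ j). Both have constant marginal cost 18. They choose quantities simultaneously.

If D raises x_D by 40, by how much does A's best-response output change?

Firm A's profit: π = x_A(282 − 4x_A − 3x_D) − 18x_A.
∂π/∂x_A = 264 − 8x_A − 3x_D = 0 ⇒ x_A = 33 − 0.375x_D.
The reaction-function slope is −0.375, so a 40-unit rise in x_D moves x_A by −0.375 × 40 = −15. A's best response falls — the actions are strategic substitutes.

-15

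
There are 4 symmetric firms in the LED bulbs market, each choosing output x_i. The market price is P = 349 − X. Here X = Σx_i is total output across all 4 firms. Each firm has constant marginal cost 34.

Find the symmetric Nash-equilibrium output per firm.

A representative firm's profit is π_i = x_i(349 − X) − 34x_i, with X = x_i + Σ_{j≠i} x_j.
First-order condition: 315 − 2x_i − Σ_{j≠i} x_j = 0.
In a symmetric equilibrium every firm chooses the same x, so Σ_{j≠i} x_j = 3x. The condition becomes 315 − 5x = 0, giving x = 315/5 = 63.

63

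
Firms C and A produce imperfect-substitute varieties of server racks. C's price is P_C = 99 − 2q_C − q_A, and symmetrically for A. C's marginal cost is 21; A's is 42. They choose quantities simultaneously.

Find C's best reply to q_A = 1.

Firm C's profit: π = q_C(99 − 2q_C − q_A) − 21q_C.
∂π/∂q_C = 78 − 4q_C − q_A = 0 ⇒ q_C = 19.5 − 0.25q_A.
At q_A = 1: q_C = 19.5 − 0.25·1 = 19.25.

19.25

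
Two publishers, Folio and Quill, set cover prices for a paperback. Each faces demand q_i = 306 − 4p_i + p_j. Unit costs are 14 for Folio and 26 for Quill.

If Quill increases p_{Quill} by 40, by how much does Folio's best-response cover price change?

5

Folio's profit: π = (p_{Folio} − 14)(306 − 4p_{Folio} + p_{Quill}).
∂π/∂p_{Folio} = 362 − 8p_{Folio} + p_{Quill} = 0 ⇒ p_{Folio} = 45.25 + 0.125p_{Quill}.
The reaction-function slope is 0.125, so a 40-unit rise in p_{Quill} moves p_{Folio} by 0.125 × 40 = 5. Folio's best response rises — the actions are strategic complements.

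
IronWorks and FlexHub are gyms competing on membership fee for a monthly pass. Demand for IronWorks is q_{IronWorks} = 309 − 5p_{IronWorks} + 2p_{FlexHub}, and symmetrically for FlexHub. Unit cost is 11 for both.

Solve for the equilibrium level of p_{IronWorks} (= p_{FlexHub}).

IronWorks's profit: π = (p_{IronWorks} − 11)(309 − 5p_{IronWorks} + 2p_{FlexHub}).
∂π/∂p_{IronWorks} = 364 − 10p_{IronWorks} + 2p_{FlexHub} = 0 ⇒ p_{IronWorks} = 36.4 + 0.2p_{FlexHub}.
By symmetry p_{FlexHub} = p_{IronWorks}; substituting into the reaction function, 0.8p_{IronWorks} = 36.4 and p_{IronWorks} = 45.5.

45.5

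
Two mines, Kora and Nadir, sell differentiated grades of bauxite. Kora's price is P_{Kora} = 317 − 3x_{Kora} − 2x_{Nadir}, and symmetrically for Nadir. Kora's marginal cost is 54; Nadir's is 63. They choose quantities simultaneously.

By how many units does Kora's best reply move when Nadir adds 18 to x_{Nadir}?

Mine Kora's profit: π = x_{Kora}(317 − 3x_{Kora} − 2x_{Nadir}) − 54x_{Kora}.
∂π/∂x_{Kora} = 263 − 6x_{Kora} − 2x_{Nadir} = 0 ⇒ x_{Kora} = 263/6 − (1/3)x_{Nadir}.
The reaction-function slope is −1/3, so an 18-unit rise in x_{Nadir} moves x_{Kora} by −1/3 × 18 = −6. Kora's best response falls — the actions are strategic substitutes.

-6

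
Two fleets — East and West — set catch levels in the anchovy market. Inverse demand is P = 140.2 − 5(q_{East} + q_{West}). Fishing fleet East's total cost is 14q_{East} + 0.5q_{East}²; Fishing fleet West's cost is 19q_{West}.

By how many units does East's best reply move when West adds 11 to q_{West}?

-5

Fishing fleet East's profit: π = q_{East}(140.2 − 5(q_{East} + q_{West})) − 14q_{East} − 0.5q_{East}².
∂π/∂q_{East} = 126.2 − 11q_{East} − 5q_{West} = 0, so q_{East} = 631/55 − (5/11)q_{West}.
The reaction-function slope is −5/11, so an 11-unit rise in q_{West} moves q_{East} by −5/11 × 11 = −5. East's best response falls — the actions are strategic substitutes.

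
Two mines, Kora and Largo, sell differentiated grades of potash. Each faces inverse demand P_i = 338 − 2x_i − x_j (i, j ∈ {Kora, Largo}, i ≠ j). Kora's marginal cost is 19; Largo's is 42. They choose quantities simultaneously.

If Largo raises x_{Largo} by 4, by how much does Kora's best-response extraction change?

-1

Mine Kora's profit: π = x_{Kora}(338 − 2x_{Kora} − x_{Largo}) − 19x_{Kora}.
∂π/∂x_{Kora} = 319 − 4x_{Kora} − x_{Largo} = 0 ⇒ x_{Kora} = 79.75 − 0.25x_{Largo}.
The reaction-function slope is −0.25, so a 4-unit rise in x_{Largo} moves x_{Kora} by −0.25 × 4 = −1. Kora's best response falls — the actions are strategic substitutes.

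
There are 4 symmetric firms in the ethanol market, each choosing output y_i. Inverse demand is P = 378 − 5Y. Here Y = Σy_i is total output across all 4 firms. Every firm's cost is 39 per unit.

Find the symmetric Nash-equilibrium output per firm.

13.56

A representative firm's profit is π_i = y_i(378 − 5Y) − 39y_i, with Y = y_i + Σ_{j≠i} y_j.
First-order condition: 339 − 10y_i − 5Σ_{j≠i} y_j = 0.
Imposing symmetry (y_j = y for all j) turns Σ_{j≠i} y_j into 3y, so 339 = 25y and y = 13.56.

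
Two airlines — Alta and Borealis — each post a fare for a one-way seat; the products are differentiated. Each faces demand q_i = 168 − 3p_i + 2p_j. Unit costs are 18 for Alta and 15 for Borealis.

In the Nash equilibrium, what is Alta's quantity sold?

Alta's profit: π = (p_{Alta} − 18)(168 − 3p_{Alta} + 2p_{Borealis}).
∂π/∂p_{Alta} = 222 − 6p_{Alta} + 2p_{Borealis} = 0 ⇒ p_{Alta} = 37 + (1/3)p_{Borealis}.
Similarly p_{Borealis} = 35.5 + (1/3)p_{Alta}.
Substituting the second reaction function into the first: p_{Alta} = 37 + (1/3)(35.5 + (1/3)p_{Alta}), which gives (8/9)p_{Alta} = 293/6 ⇒ p_{Alta} = 54.9375.
Then p_{Borealis} = 35.5 + (1/3)·54.9375 = 53.8125.
q_{Alta} = 168 − 3·54.9375 + 2·53.8125 = 110.8125.

110.8125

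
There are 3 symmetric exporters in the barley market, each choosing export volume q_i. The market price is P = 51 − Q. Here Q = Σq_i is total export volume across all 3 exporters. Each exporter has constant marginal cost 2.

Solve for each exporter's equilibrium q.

12.25

A representative exporter's profit is π_i = q_i(51 − Q) − 2q_i, with Q = q_i + Σ_{j≠i} q_j.
First-order condition: 49 − 2q_i − Σ_{j≠i} q_j = 0.
Imposing symmetry (q_j = q for all j) turns Σ_{j≠i} q_j into 2q, so 49 = 4q and q = 12.25.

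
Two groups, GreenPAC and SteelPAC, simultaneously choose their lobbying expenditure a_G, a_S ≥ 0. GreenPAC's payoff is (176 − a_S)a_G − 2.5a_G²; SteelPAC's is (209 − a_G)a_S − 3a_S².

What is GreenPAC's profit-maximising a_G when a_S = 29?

29.4

Expanding GreenPAC's payoff: 176a_G − a_Sa_G − 2.5a_G².
∂π/∂a_G = 176 − a_S − 5a_G = 0, so a_G = 35.2 − 0.2a_S.
At a_S = 29: a_G = 35.2 − 0.2·29 = 29.4.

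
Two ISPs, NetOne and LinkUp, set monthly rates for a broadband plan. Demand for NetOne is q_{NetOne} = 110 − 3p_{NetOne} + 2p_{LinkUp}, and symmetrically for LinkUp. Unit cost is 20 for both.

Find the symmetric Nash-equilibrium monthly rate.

42.5

NetOne's profit: π = (p_{NetOne} − 20)(110 − 3p_{NetOne} + 2p_{LinkUp}).
∂π/∂p_{NetOne} = 170 − 6p_{NetOne} + 2p_{LinkUp} = 0 ⇒ p_{NetOne} = 85/3 + (1/3)p_{LinkUp}.
The game is symmetric, so in equilibrium p_{LinkUp} = p_{NetOne}: the reaction function gives (2/3)p_{NetOne} = 85/3, hence p_{NetOne} = 42.5.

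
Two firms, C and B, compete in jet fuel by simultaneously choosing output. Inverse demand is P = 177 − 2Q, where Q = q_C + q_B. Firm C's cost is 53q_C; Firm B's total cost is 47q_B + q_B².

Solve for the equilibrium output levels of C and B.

24.2, 13.6

Firm C's profit: π = q_C(177 − 2(q_C + q_B)) − 53q_C.
∂π/∂q_C = 124 − 4q_C − 2q_B = 0, so q_C = 31 − 0.5q_B.
For B: ∂π/∂q_B = 130 − 6q_B − 2q_C = 0 ⇒ q_B = 65/3 − (1/3)q_C.
Plugging q_B into C's best response: q_C = 31 − 0.5(65/3 − (1/3)q_C) ⇒ (5/6)q_C = 121/6, so q_C = 24.2.
Then q_B = 65/3 − (1/3)·24.2 = 13.6.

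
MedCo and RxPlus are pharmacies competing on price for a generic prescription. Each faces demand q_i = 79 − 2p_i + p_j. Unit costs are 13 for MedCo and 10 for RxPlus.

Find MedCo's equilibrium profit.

933.12

MedCo's profit: π = (p_{MedCo} − 13)(79 − 2p_{MedCo} + p_{RxPlus}).
∂π/∂p_{MedCo} = 105 − 4p_{MedCo} + p_{RxPlus} = 0 ⇒ p_{MedCo} = 26.25 + 0.25p_{RxPlus}.
Similarly p_{RxPlus} = 24.75 + 0.25p_{MedCo}.
Plugging p_{RxPlus} into MedCo's best response: p_{MedCo} = 26.25 + 0.25(24.75 + 0.25p_{MedCo}) ⇒ 0.9375p_{MedCo} = 32.4375, so p_{MedCo} = 34.6.
Then p_{RxPlus} = 24.75 + 0.25·34.6 = 33.4.
q_{MedCo} = 79 − 2·34.6 + 33.4 = 43.2.
Profit = (34.6 − 13)·43.2 = 933.12.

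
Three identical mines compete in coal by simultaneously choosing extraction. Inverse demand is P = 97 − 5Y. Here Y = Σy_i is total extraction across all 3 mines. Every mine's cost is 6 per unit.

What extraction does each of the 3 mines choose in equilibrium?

4.55

A representative mine's profit is π_i = y_i(97 − 5Y) − 6y_i, with Y = y_i + Σ_{j≠i} y_j.
First-order condition: 91 − 10y_i − 5Σ_{j≠i} y_j = 0.
In a symmetric equilibrium every mine chooses the same y, so Σ_{j≠i} y_j = 2y. The condition becomes 91 − 20y = 0, giving y = 91/20 = 4.55.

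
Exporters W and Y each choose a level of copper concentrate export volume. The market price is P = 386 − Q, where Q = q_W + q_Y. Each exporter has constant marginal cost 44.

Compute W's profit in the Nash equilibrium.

12996

Exporter W's profit: π = q_W(386 − (q_W + q_Y)) − 44q_W.
∂π/∂q_W = 342 − 2q_W − q_Y = 0, so q_W = 171 − 0.5q_Y.
The game is symmetric, so in equilibrium q_Y = q_W: the reaction function gives 1.5q_W = 171, hence q_W = 114.
Price P = 386 − 228 = 158.
W's profit: (158 − 44)·114 = 12996.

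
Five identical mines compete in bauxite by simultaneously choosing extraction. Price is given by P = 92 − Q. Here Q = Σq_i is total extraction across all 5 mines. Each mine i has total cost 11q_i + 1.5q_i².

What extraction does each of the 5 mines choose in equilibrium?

9

A representative mine's profit is π_i = q_i(92 − Q) − 11q_i − 1.5q_i², with Q = q_i + Σ_{j≠i} q_j.
First-order condition: 81 − 5q_i − Σ_{j≠i} q_j = 0.
Imposing symmetry (q_j = q for all j) turns Σ_{j≠i} q_j into 4q, so 81 = 9q and q = 9.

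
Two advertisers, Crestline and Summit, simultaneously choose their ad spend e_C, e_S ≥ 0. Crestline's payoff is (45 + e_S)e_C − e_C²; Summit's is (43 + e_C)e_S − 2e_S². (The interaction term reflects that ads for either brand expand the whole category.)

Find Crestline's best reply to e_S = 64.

Expanding Crestline's payoff: 45e_C + e_Se_C − e_C².
∂π/∂e_C = 45 + e_S − 2e_C = 0, so e_C = 22.5 + 0.5e_S.
At e_S = 64: e_C = 22.5 + 0.5·64 = 54.5.

54.5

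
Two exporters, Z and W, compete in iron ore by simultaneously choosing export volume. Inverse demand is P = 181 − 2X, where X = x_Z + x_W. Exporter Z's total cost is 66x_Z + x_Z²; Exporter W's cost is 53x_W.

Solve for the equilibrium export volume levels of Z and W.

10.2, 26.9

Exporter Z's profit: π = x_Z(181 − 2(x_Z + x_W)) − 66x_Z − x_Z².
∂π/∂x_Z = 115 − 6x_Z − 2x_W = 0, so x_Z = 115/6 − (1/3)x_W.
For W: ∂π/∂x_W = 128 − 4x_W − 2x_Z = 0 ⇒ x_W = 32 − 0.5x_Z.
Plugging x_W into Z's best response: x_Z = 115/6 − (1/3)(32 − 0.5x_Z) ⇒ (5/6)x_Z = 8.5, so x_Z = 10.2.
Then x_W = 32 − 0.5·10.2 = 26.9.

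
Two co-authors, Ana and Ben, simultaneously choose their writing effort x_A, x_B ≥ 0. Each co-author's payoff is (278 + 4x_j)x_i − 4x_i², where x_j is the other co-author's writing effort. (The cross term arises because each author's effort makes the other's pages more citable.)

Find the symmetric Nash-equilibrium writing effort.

Ana's payoff is (278 + 4x_B)x_A − 4x_A².
∂π/∂x_A = 278 + 4x_B − 8x_A = 0, so x_A = 34.75 + 0.5x_B.
Setting x_A = x_B in the reaction function: x_A = 34.75 + 0.5x_A, so x_A = 34.75 / 0.5 = 69.5.

69.5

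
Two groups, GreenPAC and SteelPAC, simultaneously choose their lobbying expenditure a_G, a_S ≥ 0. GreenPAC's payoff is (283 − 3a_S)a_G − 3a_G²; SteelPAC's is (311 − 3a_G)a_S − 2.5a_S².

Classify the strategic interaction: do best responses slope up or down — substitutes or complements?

strategic substitutes

Expanding GreenPAC's payoff: 283a_G − 3a_Sa_G − 3a_G².
∂π/∂a_G = 283 − 3a_S − 6a_G = 0, so a_G = 283/6 − 0.5a_S.
The best-response slope da_G/da_S = −0.5 < 0: the reaction function is downward-sloping, so the choices are strategic substitutes.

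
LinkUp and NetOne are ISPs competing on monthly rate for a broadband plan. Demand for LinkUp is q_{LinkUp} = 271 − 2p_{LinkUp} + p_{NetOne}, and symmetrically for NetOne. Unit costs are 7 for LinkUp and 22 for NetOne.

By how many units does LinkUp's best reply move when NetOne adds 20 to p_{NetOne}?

5

LinkUp's profit: π = (p_{LinkUp} − 7)(271 − 2p_{LinkUp} + p_{NetOne}).
∂π/∂p_{LinkUp} = 285 − 4p_{LinkUp} + p_{NetOne} = 0 ⇒ p_{LinkUp} = 71.25 + 0.25p_{NetOne}.
The reaction-function slope is 0.25, so a 20-unit rise in p_{NetOne} moves p_{LinkUp} by 0.25 × 20 = 5. LinkUp's best response rises — the actions are strategic complements.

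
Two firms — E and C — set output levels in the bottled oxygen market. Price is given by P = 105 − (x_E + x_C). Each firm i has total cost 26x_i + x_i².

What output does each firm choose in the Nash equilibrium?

Firm E's profit: π = x_E(105 − (x_E + x_C)) − 26x_E − x_E².
∂π/∂x_E = 79 − 4x_E − x_C = 0, so x_E = 19.75 − 0.25x_C.
Setting x_E = x_C in the reaction function: x_E = 19.75 − 0.25x_E, so x_E = 19.75 / 1.25 = 15.8.

15.8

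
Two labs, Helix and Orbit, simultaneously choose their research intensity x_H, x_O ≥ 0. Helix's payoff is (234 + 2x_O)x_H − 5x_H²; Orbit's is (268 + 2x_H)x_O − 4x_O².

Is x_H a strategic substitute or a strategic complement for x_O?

Expanding Helix's payoff: 234x_H + 2x_Ox_H − 5x_H².
∂π/∂x_H = 234 + 2x_O − 10x_H = 0, so x_H = 23.4 + 0.2x_O.
The best-response slope dx_H/dx_O = 0.2 > 0: the reaction function is upward-sloping, so the choices are strategic complements.

strategic complements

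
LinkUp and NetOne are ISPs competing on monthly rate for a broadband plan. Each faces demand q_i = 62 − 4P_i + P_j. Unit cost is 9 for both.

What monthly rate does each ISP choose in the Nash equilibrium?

14

LinkUp's profit: π = (P_{LinkUp} − 9)(62 − 4P_{LinkUp} + P_{NetOne}).
∂π/∂P_{LinkUp} = 98 − 8P_{LinkUp} + P_{NetOne} = 0 ⇒ P_{LinkUp} = 12.25 + 0.125P_{NetOne}.
The game is symmetric, so in equilibrium P_{NetOne} = P_{LinkUp}: the reaction function gives 0.875P_{LinkUp} = 12.25, hence P_{LinkUp} = 14.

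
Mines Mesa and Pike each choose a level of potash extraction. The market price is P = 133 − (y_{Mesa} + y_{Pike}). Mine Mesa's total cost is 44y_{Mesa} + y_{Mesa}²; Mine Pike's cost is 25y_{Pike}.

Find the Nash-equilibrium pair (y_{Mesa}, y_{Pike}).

Mine Mesa's profit: π = y_{Mesa}(133 − (y_{Mesa} + y_{Pike})) − 44y_{Mesa} − y_{Mesa}².
∂π/∂y_{Mesa} = 89 − 4y_{Mesa} − y_{Pike} = 0, so y_{Mesa} = 22.25 − 0.25y_{Pike}.
For Pike: ∂π/∂y_{Pike} = 108 − 2y_{Pike} − y_{Mesa} = 0 ⇒ y_{Pike} = 54 − 0.5y_{Mesa}.
Plugging y_{Pike} into Mesa's best response: y_{Mesa} = 22.25 − 0.25(54 − 0.5y_{Mesa}) ⇒ 0.875y_{Mesa} = 8.75, so y_{Mesa} = 10.
Then y_{Pike} = 54 − 0.5·10 = 49.

10, 49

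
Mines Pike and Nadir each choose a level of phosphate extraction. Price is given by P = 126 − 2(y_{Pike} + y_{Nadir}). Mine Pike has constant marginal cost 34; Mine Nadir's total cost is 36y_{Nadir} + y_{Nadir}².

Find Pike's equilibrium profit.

691.92

Mine Pike's profit: π = y_{Pike}(126 − 2(y_{Pike} + y_{Nadir})) − 34y_{Pike}.
∂π/∂y_{Pike} = 92 − 4y_{Pike} − 2y_{Nadir} = 0, so y_{Pike} = 23 − 0.5y_{Nadir}.
For Nadir: ∂π/∂y_{Nadir} = 90 − 6y_{Nadir} − 2y_{Pike} = 0 ⇒ y_{Nadir} = 15 − (1/3)y_{Pike}.
Plugging y_{Nadir} into Pike's best response: y_{Pike} = 23 − 0.5(15 − (1/3)y_{Pike}) ⇒ (5/6)y_{Pike} = 15.5, so y_{Pike} = 18.6.
Then y_{Nadir} = 15 − (1/3)·18.6 = 8.8.
Price P = 126 − 2·27.4 = 71.2.
Pike's profit: (71.2 − 34)·18.6 = 691.92.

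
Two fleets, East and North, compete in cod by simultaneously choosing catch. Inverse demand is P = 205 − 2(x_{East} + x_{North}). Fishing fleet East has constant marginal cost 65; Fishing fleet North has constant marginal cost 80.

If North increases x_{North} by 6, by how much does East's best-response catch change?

Fishing fleet East's profit: π = x_{East}(205 − 2(x_{East} + x_{North})) − 65x_{East}.
∂π/∂x_{East} = 140 − 4x_{East} − 2x_{North} = 0, so x_{East} = 35 − 0.5x_{North}.
The reaction-function slope is −0.5, so a 6-unit rise in x_{North} moves x_{East} by −0.5 × 6 = −3. East's best response falls — the actions are strategic substitutes.

-3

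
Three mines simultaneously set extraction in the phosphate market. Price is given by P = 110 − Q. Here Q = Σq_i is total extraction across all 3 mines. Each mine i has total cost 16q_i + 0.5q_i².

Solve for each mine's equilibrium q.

A representative mine's profit is π_i = q_i(110 − Q) − 16q_i − 0.5q_i², with Q = q_i + Σ_{j≠i} q_j.
First-order condition: 94 − 3q_i − Σ_{j≠i} q_j = 0.
In a symmetric equilibrium every mine chooses the same q, so Σ_{j≠i} q_j = 2q. The condition becomes 94 − 5q = 0, giving q = 94/5 = 18.8.

18.8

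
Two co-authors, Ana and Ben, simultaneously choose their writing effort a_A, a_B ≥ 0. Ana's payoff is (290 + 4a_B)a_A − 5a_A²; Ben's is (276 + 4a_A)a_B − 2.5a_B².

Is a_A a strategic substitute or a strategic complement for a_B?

strategic complements

Expanding Ana's payoff: 290a_A + 4a_Ba_A − 5a_A².
∂π/∂a_A = 290 + 4a_B − 10a_A = 0, so a_A = 29 + 0.4a_B.
The best-response slope da_A/da_B = 0.4 > 0: the reaction function is upward-sloping, so the choices are strategic complements.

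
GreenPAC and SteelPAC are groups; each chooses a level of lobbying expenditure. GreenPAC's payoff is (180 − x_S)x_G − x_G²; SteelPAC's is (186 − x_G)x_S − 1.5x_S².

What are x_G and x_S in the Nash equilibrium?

Expanding GreenPAC's payoff: 180x_G − x_Sx_G − x_G².
∂π/∂x_G = 180 − x_S − 2x_G = 0, so x_G = 90 − 0.5x_S.
Likewise for SteelPAC: x_S = 62 − (1/3)x_G.
Substituting the second reaction function into the first: x_G = 90 − 0.5(62 − (1/3)x_G), which gives (5/6)x_G = 59 ⇒ x_G = 70.8.
Then x_S = 62 − (1/3)·70.8 = 38.4.

70.8, 38.4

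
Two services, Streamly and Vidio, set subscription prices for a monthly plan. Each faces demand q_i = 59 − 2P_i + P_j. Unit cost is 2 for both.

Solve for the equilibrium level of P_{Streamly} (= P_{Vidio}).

21

Streamly's profit: π = (P_{Streamly} − 2)(59 − 2P_{Streamly} + P_{Vidio}).
∂π/∂P_{Streamly} = 63 − 4P_{Streamly} + P_{Vidio} = 0 ⇒ P_{Streamly} = 15.75 + 0.25P_{Vidio}.
The game is symmetric, so in equilibrium P_{Vidio} = P_{Streamly}: the reaction function gives 0.75P_{Streamly} = 15.75, hence P_{Streamly} = 21.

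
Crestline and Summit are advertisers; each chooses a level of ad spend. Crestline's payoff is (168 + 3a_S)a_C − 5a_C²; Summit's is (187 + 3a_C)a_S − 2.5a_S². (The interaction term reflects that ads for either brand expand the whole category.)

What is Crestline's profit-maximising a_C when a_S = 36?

27.6

Expanding Crestline's payoff: 168a_C + 3a_Sa_C − 5a_C².
∂π/∂a_C = 168 + 3a_S − 10a_C = 0, so a_C = 16.8 + 0.3a_S.
At a_S = 36: a_C = 16.8 + 0.3·36 = 27.6.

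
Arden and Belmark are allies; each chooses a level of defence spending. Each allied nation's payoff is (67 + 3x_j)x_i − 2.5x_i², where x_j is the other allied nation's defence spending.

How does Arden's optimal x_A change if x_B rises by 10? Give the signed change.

6

Arden's payoff is (67 + 3x_B)x_A − 2.5x_A².
∂π/∂x_A = 67 + 3x_B − 5x_A = 0, so x_A = 13.4 + 0.6x_B.
The reaction-function slope is 0.6, so a 10-unit rise in x_B moves x_A by 0.6 × 10 = 6. Arden's best response rises — the actions are strategic complements.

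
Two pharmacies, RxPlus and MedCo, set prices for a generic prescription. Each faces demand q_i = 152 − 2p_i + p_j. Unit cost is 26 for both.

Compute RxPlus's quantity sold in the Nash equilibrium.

RxPlus's profit: π = (p_{RxPlus} − 26)(152 − 2p_{RxPlus} + p_{MedCo}).
∂π/∂p_{RxPlus} = 204 − 4p_{RxPlus} + p_{MedCo} = 0 ⇒ p_{RxPlus} = 51 + 0.25p_{MedCo}.
The game is symmetric, so in equilibrium p_{MedCo} = p_{RxPlus}: the reaction function gives 0.75p_{RxPlus} = 51, hence p_{RxPlus} = 68.
q_{RxPlus} = 152 − 2·68 + 68 = 84.

84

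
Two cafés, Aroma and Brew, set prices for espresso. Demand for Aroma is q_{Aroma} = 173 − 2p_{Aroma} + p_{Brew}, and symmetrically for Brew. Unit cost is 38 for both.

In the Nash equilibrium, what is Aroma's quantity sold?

90

Aroma's profit: π = (p_{Aroma} − 38)(173 − 2p_{Aroma} + p_{Brew}).
∂π/∂p_{Aroma} = 249 − 4p_{Aroma} + p_{Brew} = 0 ⇒ p_{Aroma} = 62.25 + 0.25p_{Brew}.
Setting p_{Aroma} = p_{Brew} in the reaction function: p_{Aroma} = 62.25 + 0.25p_{Aroma}, so p_{Aroma} = 62.25 / 0.75 = 83.
q_{Aroma} = 173 − 2·83 + 83 = 90.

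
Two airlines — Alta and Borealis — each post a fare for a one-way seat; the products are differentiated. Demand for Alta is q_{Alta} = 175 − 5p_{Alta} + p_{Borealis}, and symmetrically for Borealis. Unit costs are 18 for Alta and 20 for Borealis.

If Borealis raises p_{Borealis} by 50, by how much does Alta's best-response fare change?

Alta's profit: π = (p_{Alta} − 18)(175 − 5p_{Alta} + p_{Borealis}).
∂π/∂p_{Alta} = 265 − 10p_{Alta} + p_{Borealis} = 0 ⇒ p_{Alta} = 26.5 + 0.1p_{Borealis}.
The reaction-function slope is 0.1, so a 50-unit rise in p_{Borealis} moves p_{Alta} by 0.1 × 50 = 5. Alta's best response rises — the actions are strategic complements.

5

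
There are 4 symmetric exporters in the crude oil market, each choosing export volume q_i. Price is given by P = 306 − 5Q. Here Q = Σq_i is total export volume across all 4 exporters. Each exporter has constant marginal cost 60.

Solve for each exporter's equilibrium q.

A representative exporter's profit is π_i = q_i(306 − 5Q) − 60q_i, with Q = q_i + Σ_{j≠i} q_j.
First-order condition: 246 − 10q_i − 5Σ_{j≠i} q_j = 0.
Imposing symmetry (q_j = q for all j) turns Σ_{j≠i} q_j into 3q, so 246 = 25q and q = 9.84.

9.84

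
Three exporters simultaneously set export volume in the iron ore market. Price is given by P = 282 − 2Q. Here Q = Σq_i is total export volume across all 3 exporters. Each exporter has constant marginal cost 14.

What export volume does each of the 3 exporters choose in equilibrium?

33.5

A representative exporter's profit is π_i = q_i(282 − 2Q) − 14q_i, with Q = q_i + Σ_{j≠i} q_j.
First-order condition: 268 − 4q_i − 2Σ_{j≠i} q_j = 0.
In a symmetric equilibrium every exporter chooses the same q, so Σ_{j≠i} q_j = 2q. The condition becomes 268 − 8q = 0, giving q = 268/8 = 33.5.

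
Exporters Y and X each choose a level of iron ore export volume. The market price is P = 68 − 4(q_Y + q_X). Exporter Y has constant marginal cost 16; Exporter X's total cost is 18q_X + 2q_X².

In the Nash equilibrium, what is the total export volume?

7.7

Exporter Y's profit: π = q_Y(68 − 4(q_Y + q_X)) − 16q_Y.
∂π/∂q_Y = 52 − 8q_Y − 4q_X = 0, so q_Y = 6.5 − 0.5q_X.
For X: ∂π/∂q_X = 50 − 12q_X − 4q_Y = 0 ⇒ q_X = 25/6 − (1/3)q_Y.
Plugging q_X into Y's best response: q_Y = 6.5 − 0.5(25/6 − (1/3)q_Y) ⇒ (5/6)q_Y = 53/12, so q_Y = 5.3.
Then q_X = 25/6 − (1/3)·5.3 = 2.4.
Total export volume: 5.3 + 2.4 = 7.7.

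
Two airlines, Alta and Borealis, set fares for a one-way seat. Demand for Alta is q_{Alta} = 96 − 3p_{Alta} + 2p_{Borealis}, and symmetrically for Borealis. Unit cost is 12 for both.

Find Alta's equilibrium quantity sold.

63

Alta's profit: π = (p_{Alta} − 12)(96 − 3p_{Alta} + 2p_{Borealis}).
∂π/∂p_{Alta} = 132 − 6p_{Alta} + 2p_{Borealis} = 0 ⇒ p_{Alta} = 22 + (1/3)p_{Borealis}.
Setting p_{Alta} = p_{Borealis} in the reaction function: p_{Alta} = 22 + (1/3)p_{Alta}, so p_{Alta} = 22 / (2/3) = 33.
q_{Alta} = 96 − 3·33 + 2·33 = 63.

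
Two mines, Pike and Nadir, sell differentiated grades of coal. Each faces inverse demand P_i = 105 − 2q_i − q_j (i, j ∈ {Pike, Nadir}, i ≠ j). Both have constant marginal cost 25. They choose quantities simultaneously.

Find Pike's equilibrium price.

Mine Pike's profit: π = q_{Pike}(105 − 2q_{Pike} − q_{Nadir}) − 25q_{Pike}.
∂π/∂q_{Pike} = 80 − 4q_{Pike} − q_{Nadir} = 0 ⇒ q_{Pike} = 20 − 0.25q_{Nadir}.
Setting q_{Pike} = q_{Nadir} in the reaction function: q_{Pike} = 20 − 0.25q_{Pike}, so q_{Pike} = 20 / 1.25 = 16.
P_{Pike} = 105 − 2·16 − 16 = 57.

57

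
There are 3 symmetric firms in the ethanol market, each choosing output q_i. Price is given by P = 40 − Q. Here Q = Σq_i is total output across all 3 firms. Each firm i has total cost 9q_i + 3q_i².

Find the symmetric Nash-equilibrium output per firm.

A representative firm's profit is π_i = q_i(40 − Q) − 9q_i − 3q_i², with Q = q_i + Σ_{j≠i} q_j.
First-order condition: 31 − 8q_i − Σ_{j≠i} q_j = 0.
Imposing symmetry (q_j = q for all j) turns Σ_{j≠i} q_j into 2q, so 31 = 10q and q = 3.1.

3.1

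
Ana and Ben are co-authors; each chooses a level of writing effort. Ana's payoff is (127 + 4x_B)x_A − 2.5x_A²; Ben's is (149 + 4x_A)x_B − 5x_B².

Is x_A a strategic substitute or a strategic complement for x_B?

Expanding Ana's payoff: 127x_A + 4x_Bx_A − 2.5x_A².
∂π/∂x_A = 127 + 4x_B − 5x_A = 0, so x_A = 25.4 + 0.8x_B.
The best-response slope dx_A/dx_B = 0.8 > 0: the reaction function is upward-sloping, so the choices are strategic complements.

strategic complements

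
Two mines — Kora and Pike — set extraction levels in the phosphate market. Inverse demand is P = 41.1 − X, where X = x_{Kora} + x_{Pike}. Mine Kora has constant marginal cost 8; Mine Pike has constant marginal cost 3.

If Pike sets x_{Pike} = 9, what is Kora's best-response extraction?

Mine Kora's profit: π = x_{Kora}(41.1 − (x_{Kora} + x_{Pike})) − 8x_{Kora}.
∂π/∂x_{Kora} = 33.1 − 2x_{Kora} − x_{Pike} = 0, so x_{Kora} = 16.55 − 0.5x_{Pike}.
At x_{Pike} = 9: x_{Kora} = 16.55 − 0.5·9 = 12.05.

12.05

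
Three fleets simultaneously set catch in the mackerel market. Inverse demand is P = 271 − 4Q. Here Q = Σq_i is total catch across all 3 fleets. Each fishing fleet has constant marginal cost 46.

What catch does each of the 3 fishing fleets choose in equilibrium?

14.0625

A representative fishing fleet's profit is π_i = q_i(271 − 4Q) − 46q_i, with Q = q_i + Σ_{j≠i} q_j.
First-order condition: 225 − 8q_i − 4Σ_{j≠i} q_j = 0.
Imposing symmetry (q_j = q for all j) turns Σ_{j≠i} q_j into 2q, so 225 = 16q and q = 14.0625.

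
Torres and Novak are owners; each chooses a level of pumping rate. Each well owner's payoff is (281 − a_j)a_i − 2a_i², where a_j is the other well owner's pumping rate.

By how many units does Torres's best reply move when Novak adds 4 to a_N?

-1

Torres's payoff is (281 − a_N)a_T − 2a_T².
∂π/∂a_T = 281 − a_N − 4a_T = 0, so a_T = 70.25 − 0.25a_N.
The reaction-function slope is −0.25, so a 4-unit rise in a_N moves a_T by −0.25 × 4 = −1. Torres's best response falls — the actions are strategic substitutes.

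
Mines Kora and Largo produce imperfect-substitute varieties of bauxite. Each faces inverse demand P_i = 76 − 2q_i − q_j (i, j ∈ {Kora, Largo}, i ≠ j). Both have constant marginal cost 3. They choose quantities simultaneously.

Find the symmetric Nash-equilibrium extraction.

14.6

Mine Kora's profit: π = q_{Kora}(76 − 2q_{Kora} − q_{Largo}) − 3q_{Kora}.
∂π/∂q_{Kora} = 73 − 4q_{Kora} − q_{Largo} = 0 ⇒ q_{Kora} = 18.25 − 0.25q_{Largo}.
By symmetry q_{Largo} = q_{Kora}; substituting into the reaction function, 1.25q_{Kora} = 18.25 and q_{Kora} = 14.6.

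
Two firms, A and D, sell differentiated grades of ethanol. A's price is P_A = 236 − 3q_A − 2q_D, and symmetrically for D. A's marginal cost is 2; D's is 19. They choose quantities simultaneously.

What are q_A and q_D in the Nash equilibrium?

30.3125, 26.0625

Firm A's profit: π = q_A(236 − 3q_A − 2q_D) − 2q_A.
∂π/∂q_A = 234 − 6q_A − 2q_D = 0 ⇒ q_A = 39 − (1/3)q_D.
Similarly q_D = 217/6 − (1/3)q_A.
Solving the two reaction functions simultaneously: (1 − (−1/3)(−1/3))q_A = 39 − (1/3)·(217/6), so (8/9)q_A = 485/18 and q_A = 30.3125.
Then q_D = 217/6 − (1/3)·30.3125 = 26.0625.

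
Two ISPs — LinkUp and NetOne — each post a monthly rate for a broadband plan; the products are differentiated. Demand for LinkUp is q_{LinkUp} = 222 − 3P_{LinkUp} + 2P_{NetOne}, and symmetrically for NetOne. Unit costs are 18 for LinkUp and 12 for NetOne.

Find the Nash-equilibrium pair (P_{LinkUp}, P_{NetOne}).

67.875, 65.625

LinkUp's profit: π = (P_{LinkUp} − 18)(222 − 3P_{LinkUp} + 2P_{NetOne}).
∂π/∂P_{LinkUp} = 276 − 6P_{LinkUp} + 2P_{NetOne} = 0 ⇒ P_{LinkUp} = 46 + (1/3)P_{NetOne}.
Similarly P_{NetOne} = 43 + (1/3)P_{LinkUp}.
Plugging P_{NetOne} into LinkUp's best response: P_{LinkUp} = 46 + (1/3)(43 + (1/3)P_{LinkUp}) ⇒ (8/9)P_{LinkUp} = 181/3, so P_{LinkUp} = 67.875.
Then P_{NetOne} = 43 + (1/3)·67.875 = 65.625.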